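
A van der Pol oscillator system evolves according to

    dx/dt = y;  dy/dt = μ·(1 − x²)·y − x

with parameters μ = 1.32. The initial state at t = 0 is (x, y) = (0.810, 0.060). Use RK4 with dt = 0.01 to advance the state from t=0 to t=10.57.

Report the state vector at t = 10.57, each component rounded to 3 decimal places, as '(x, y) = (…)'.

t=0.000: state=(0.810, 0.060)
step 1 (dt=0.01): k1=(0.060, -0.783), k2=(0.056, -0.785), k3=(0.056, -0.785), k4=(0.052, -0.787); state += dt/6·(k1+2k2+2k3+k4)
t=0.010: state=(0.811, 0.052)
t=0.020: state=(0.811, 0.044)
t=0.030: state=(0.811, 0.036)
continuing one RK4 step at a time; state shown every 50 steps (Δt=0.5):
t=0.500: state=(0.735, -0.375)
t=1.000: state=(0.412, -0.956)
t=1.500: state=(-0.284, -1.886)
t=2.000: state=(-1.332, -1.835)
t=2.500: state=(-1.792, -0.131)
t=3.000: state=(-1.680, 0.451)
t=3.500: state=(-1.391, 0.702)
t=4.000: state=(-0.959, 1.071)
t=4.500: state=(-0.235, 1.962)
t=5.000: state=(1.076, 2.951)
t=5.500: state=(1.972, 0.490)
t=6.000: state=(1.936, -0.371)
t=6.500: state=(1.698, -0.559)
t=7.000: state=(1.376, -0.747)
t=7.500: state=(0.920, -1.128)
t=8.000: state=(0.153, -2.087)
t=8.500: state=(-1.201, -2.868)
t=9.000: state=(-1.993, -0.337)
t=9.500: state=(-1.923, 0.395)
t=10.000: state=(-1.678, 0.571)
t=10.500: state=(-1.348, 0.766)
t=10.570: state=(-1.293, 0.805)

(x, y) = (-1.293, 0.805)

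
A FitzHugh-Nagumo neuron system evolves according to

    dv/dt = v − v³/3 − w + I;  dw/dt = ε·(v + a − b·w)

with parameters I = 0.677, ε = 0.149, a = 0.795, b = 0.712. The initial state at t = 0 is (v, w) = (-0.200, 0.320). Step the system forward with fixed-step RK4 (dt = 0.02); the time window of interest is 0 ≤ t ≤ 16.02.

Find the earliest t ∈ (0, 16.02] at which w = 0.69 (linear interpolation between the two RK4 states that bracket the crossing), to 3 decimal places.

t=0.000: state=(-0.200, 0.320)
step 1 (dt=0.02): k1=(0.160, 0.055), k2=(0.161, 0.055), k3=(0.161, 0.055), k4=(0.162, 0.055); state += dt/6·(k1+2k2+2k3+k4)
t=0.020: state=(-0.197, 0.321)
t=0.040: state=(-0.194, 0.322)
t=0.060: state=(-0.190, 0.323)
continuing one RK4 step at a time; state shown every 50 steps (Δt=1):
t=1.000: state=(0.027, 0.386)
t=2.000: state=(0.494, 0.494)
t=3.000: state=(1.201, 0.677)
t=3.040: state=(1.226, 0.686)
next step: t=3.060: state=(1.238, 0.691) — w has crossed 0.69
linear interpolation between t=3.040 (0.68605) and t=3.060 (0.69063) → t≈3.057

t = 3.057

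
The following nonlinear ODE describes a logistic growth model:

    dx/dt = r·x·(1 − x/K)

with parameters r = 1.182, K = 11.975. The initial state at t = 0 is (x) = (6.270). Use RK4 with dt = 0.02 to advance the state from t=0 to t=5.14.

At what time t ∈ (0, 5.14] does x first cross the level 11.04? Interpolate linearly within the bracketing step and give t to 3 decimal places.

t = 2.009

t=0.000: state=(6.270)
step 1 (dt=0.02): k1=(3.531), k2=(3.529), k3=(3.529), k4=(3.526); state += dt/6·(k1+2k2+2k3+k4)
t=0.020: state=(6.341)
t=0.040: state=(6.411)
t=0.060: state=(6.481)
continuing one RK4 step at a time; state shown every 10 steps (Δt=0.2):
t=0.200: state=(6.969)
t=0.400: state=(7.642)
t=0.600: state=(8.272)
t=0.800: state=(8.848)
t=1.000: state=(9.363)
t=1.200: state=(9.813)
t=1.400: state=(10.201)
t=1.600: state=(10.529)
t=1.800: state=(10.804)
t=2.000: state=(11.031)
next step: t=2.020: state=(11.051) — x has crossed 11.04
linear interpolation between t=2.000 (11.03108) and t=2.020 (11.05143) → t≈2.009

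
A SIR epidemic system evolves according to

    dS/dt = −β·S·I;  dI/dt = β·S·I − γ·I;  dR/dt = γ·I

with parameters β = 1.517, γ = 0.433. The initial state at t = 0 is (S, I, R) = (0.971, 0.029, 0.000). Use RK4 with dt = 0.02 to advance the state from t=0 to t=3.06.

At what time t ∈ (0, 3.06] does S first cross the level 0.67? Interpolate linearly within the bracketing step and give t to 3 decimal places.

t = 2.348

t=0.000: state=(0.971, 0.029, 0.000)
step 1 (dt=0.02): k1=(-0.043, 0.030, 0.013), k2=(-0.043, 0.030, 0.013), k3=(-0.043, 0.030, 0.013), k4=(-0.044, 0.031, 0.013); state += dt/6·(k1+2k2+2k3+k4)
t=0.020: state=(0.970, 0.030, 0.000)
t=0.040: state=(0.969, 0.030, 0.001)
t=0.060: state=(0.968, 0.031, 0.001)
continuing one RK4 step at a time; state shown every 5 steps (Δt=0.1):
t=0.100: state=(0.967, 0.032, 0.001)
t=0.200: state=(0.962, 0.036, 0.003)
t=0.300: state=(0.956, 0.039, 0.004)
t=0.400: state=(0.950, 0.044, 0.006)
t=0.500: state=(0.943, 0.048, 0.008)
t=0.600: state=(0.936, 0.053, 0.010)
t=0.700: state=(0.928, 0.059, 0.013)
t=0.800: state=(0.920, 0.065, 0.016)
t=0.900: state=(0.910, 0.071, 0.018)
t=1.000: state=(0.900, 0.078, 0.022)
t=1.100: state=(0.889, 0.086, 0.025)
t=1.200: state=(0.877, 0.094, 0.029)
t=1.300: state=(0.864, 0.103, 0.033)
t=1.400: state=(0.850, 0.112, 0.038)
t=1.500: state=(0.835, 0.122, 0.043)
t=1.600: state=(0.819, 0.132, 0.049)
t=1.700: state=(0.802, 0.143, 0.055)
t=1.800: state=(0.784, 0.155, 0.061)
t=1.900: state=(0.765, 0.167, 0.068)
t=2.000: state=(0.745, 0.179, 0.076)
t=2.100: state=(0.725, 0.192, 0.084)
t=2.200: state=(0.703, 0.205, 0.092)
t=2.300: state=(0.681, 0.218, 0.101)
t=2.340: state=(0.672, 0.223, 0.105)
next step: t=2.360: state=(0.667, 0.226, 0.107) — S has crossed 0.67
linear interpolation between t=2.340 (0.67186) and t=2.360 (0.66730) → t≈2.348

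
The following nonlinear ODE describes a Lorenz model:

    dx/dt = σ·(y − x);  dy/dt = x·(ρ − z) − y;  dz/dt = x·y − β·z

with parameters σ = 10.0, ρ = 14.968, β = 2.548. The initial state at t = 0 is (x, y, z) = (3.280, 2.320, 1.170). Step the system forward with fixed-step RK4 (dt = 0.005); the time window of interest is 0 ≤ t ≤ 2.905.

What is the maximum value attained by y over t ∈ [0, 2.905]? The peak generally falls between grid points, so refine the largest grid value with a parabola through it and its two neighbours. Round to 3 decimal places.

max y = 14.044

t=0.000: state=(3.280, 2.320, 1.170)
step 1 (dt=0.005): k1=(-9.600, 42.937, 4.628), k2=(-8.287, 42.461, 4.893), k3=(-8.331, 42.506, 4.895), k4=(-7.058, 42.071, 5.158); state += dt/6·(k1+2k2+2k3+k4)
t=0.005: state=(3.238, 2.532, 1.194)
t=0.010: state=(3.209, 2.741, 1.222)
t=0.015: state=(3.191, 2.946, 1.251)
continuing one RK4 step at a time; state shown every 20 steps (Δt=0.1):
t=0.100: state=(4.187, 6.508, 2.311)
t=0.200: state=(7.540, 11.719, 6.598)
t=0.300: state=(11.335, 13.623, 16.636)
t=0.400: state=(10.256, 5.961, 23.104)
t=0.500: state=(5.087, 0.257, 19.746)
t=0.600: state=(1.600, -0.596, 15.221)
t=0.700: state=(0.260, -0.455, 11.760)
t=0.800: state=(-0.169, -0.419, 9.114)
t=0.900: state=(-0.371, -0.565, 7.076)
t=1.000: state=(-0.609, -0.915, 5.516)
t=1.100: state=(-1.031, -1.600, 4.366)
t=1.200: state=(-1.829, -2.912, 3.666)
t=1.300: state=(-3.337, -5.352, 3.779)
t=1.400: state=(-5.995, -9.301, 5.980)
t=1.500: state=(-9.522, -12.713, 12.589)
t=1.600: state=(-10.743, -9.369, 20.602)
t=1.700: state=(-7.311, -2.815, 20.794)
t=1.800: state=(-3.427, -0.522, 16.769)
t=1.900: state=(-1.520, -0.449, 13.081)
t=2.000: state=(-0.955, -0.770, 10.199)
t=2.100: state=(-0.997, -1.230, 7.988)
t=2.200: state=(-1.404, -1.996, 6.359)
t=2.300: state=(-2.242, -3.372, 5.357)
t=2.400: state=(-3.778, -5.781, 5.365)
t=2.500: state=(-6.312, -9.329, 7.574)
t=2.600: state=(-9.317, -11.794, 13.557)
t=2.700: state=(-10.018, -8.575, 19.899)
t=2.800: state=(-7.026, -3.260, 19.832)
t=2.900: state=(-3.758, -1.283, 16.323)
t=2.905: state=(-3.637, -1.254, 16.140)
largest grid value and its neighbours: y(0.270)=14.03585, y(0.275)=14.04275, y(0.280)=14.02052
parabola through these three points peaks at t≈0.274 with y≈14.04376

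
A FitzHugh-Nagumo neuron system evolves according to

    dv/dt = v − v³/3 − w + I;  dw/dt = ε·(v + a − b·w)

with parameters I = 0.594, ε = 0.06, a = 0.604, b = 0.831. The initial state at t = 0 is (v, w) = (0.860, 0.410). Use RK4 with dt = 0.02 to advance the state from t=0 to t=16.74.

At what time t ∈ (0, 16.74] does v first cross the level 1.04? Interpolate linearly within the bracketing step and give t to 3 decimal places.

t = 0.215

t=0.000: state=(0.860, 0.410)
step 1 (dt=0.02): k1=(0.832, 0.067), k2=(0.833, 0.068), k3=(0.833, 0.068), k4=(0.835, 0.068); state += dt/6·(k1+2k2+2k3+k4)
t=0.020: state=(0.877, 0.411)
t=0.040: state=(0.893, 0.413)
t=0.060: state=(0.910, 0.414)
t=0.200: state=(1.028, 0.424)
next step: t=0.220: state=(1.044, 0.426) — v has crossed 1.04
linear interpolation between t=0.200 (1.02766) and t=0.220 (1.04434) → t≈0.215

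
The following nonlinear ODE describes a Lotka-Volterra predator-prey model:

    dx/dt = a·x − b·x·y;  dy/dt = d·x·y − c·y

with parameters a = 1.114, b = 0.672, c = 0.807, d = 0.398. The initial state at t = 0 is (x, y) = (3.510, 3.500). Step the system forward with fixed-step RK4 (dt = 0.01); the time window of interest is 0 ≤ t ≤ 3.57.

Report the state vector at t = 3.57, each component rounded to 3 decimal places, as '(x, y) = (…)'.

(x, y) = (0.771, 0.751)

t=0.000: state=(3.510, 3.500)
step 1 (dt=0.01): k1=(-4.345, 2.065), k2=(-4.343, 2.041), k3=(-4.342, 2.041), k4=(-4.339, 2.016); state += dt/6·(k1+2k2+2k3+k4)
t=0.010: state=(3.467, 3.520)
t=0.020: state=(3.423, 3.540)
t=0.030: state=(3.380, 3.560)
continuing one RK4 step at a time; state shown every 20 steps (Δt=0.2):
t=0.200: state=(2.678, 3.808)
t=0.400: state=(1.989, 3.897)
t=0.600: state=(1.479, 3.802)
t=0.800: state=(1.124, 3.586)
t=1.000: state=(0.883, 3.303)
t=1.200: state=(0.723, 2.995)
t=1.400: state=(0.617, 2.687)
t=1.600: state=(0.548, 2.395)
t=1.800: state=(0.505, 2.125)
t=2.000: state=(0.483, 1.880)
t=2.200: state=(0.475, 1.662)
t=2.400: state=(0.482, 1.469)
t=2.600: state=(0.500, 1.300)
t=2.800: state=(0.530, 1.152)
t=3.000: state=(0.572, 1.024)
t=3.200: state=(0.627, 0.914)
t=3.400: state=(0.698, 0.820)
t=3.570: state=(0.771, 0.751)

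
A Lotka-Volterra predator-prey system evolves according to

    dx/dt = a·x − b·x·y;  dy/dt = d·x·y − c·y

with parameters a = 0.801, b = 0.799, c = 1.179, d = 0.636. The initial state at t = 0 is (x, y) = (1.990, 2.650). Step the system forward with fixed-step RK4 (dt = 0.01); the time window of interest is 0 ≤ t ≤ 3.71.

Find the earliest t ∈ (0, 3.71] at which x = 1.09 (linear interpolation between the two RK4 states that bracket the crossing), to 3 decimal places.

t=0.000: state=(1.990, 2.650)
step 1 (dt=0.01): k1=(-2.620, 0.230), k2=(-2.604, 0.208), k3=(-2.604, 0.208), k4=(-2.589, 0.186); state += dt/6·(k1+2k2+2k3+k4)
t=0.010: state=(1.964, 2.652)
t=0.020: state=(1.938, 2.654)
t=0.030: state=(1.913, 2.655)
continuing one RK4 step at a time; state shown every 20 steps (Δt=0.2):
t=0.200: state=(1.531, 2.615)
t=0.400: state=(1.197, 2.454)
t=0.480: state=(1.094, 2.367)
next step: t=0.490: state=(1.082, 2.355) — x has crossed 1.09
linear interpolation between t=0.480 (1.09358) and t=0.490 (1.08177) → t≈0.483

t = 0.483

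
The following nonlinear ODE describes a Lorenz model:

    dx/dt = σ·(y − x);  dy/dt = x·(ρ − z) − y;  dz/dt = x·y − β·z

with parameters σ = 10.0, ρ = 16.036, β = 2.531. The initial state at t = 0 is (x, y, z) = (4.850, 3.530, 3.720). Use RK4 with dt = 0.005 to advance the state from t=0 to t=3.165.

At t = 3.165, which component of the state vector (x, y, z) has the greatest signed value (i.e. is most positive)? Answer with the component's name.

largest component: z

t=0.000: state=(4.850, 3.530, 3.720)
step 1 (dt=0.005): k1=(-13.200, 56.203, 7.705), k2=(-11.465, 55.563, 8.217), k3=(-11.524, 55.612, 8.222), k4=(-9.843, 55.018, 8.730); state += dt/6·(k1+2k2+2k3+k4)
t=0.005: state=(4.792, 3.808, 3.761)
t=0.010: state=(4.751, 4.081, 3.807)
t=0.015: state=(4.725, 4.348, 3.859)
continuing one RK4 step at a time; state shown every 40 steps (Δt=0.2):
t=0.200: state=(9.488, 13.162, 12.266)
t=0.400: state=(7.923, 2.978, 22.570)
t=0.600: state=(1.364, 0.136, 14.126)
t=0.800: state=(0.646, 0.770, 8.566)
t=1.000: state=(1.494, 2.307, 5.406)
t=1.200: state=(4.791, 7.594, 5.657)
t=1.400: state=(11.035, 12.012, 19.015)
t=1.600: state=(4.826, 0.960, 19.423)
t=1.800: state=(1.124, 0.708, 11.900)
t=2.000: state=(1.376, 1.931, 7.400)
t=2.200: state=(3.731, 5.774, 5.958)
t=2.400: state=(9.628, 12.375, 14.477)
t=2.600: state=(7.097, 2.978, 21.136)
t=2.800: state=(1.941, 1.059, 13.592)
t=3.000: state=(1.871, 2.457, 8.639)
t=3.165: state=(3.734, 5.527, 7.167)
compare at T: x=3.734, y=5.527, z=7.167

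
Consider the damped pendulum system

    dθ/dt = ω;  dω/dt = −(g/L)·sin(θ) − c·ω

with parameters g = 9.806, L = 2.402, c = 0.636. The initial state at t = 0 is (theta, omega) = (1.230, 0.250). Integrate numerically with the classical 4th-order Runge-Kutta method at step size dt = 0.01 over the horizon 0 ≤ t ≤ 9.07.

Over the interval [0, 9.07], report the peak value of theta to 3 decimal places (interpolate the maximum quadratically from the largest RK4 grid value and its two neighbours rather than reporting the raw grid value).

t=0.000: state=(1.230, 0.250)
step 1 (dt=0.01): k1=(0.250, -4.007), k2=(0.230, -3.996), k3=(0.230, -3.996), k4=(0.210, -3.984); state += dt/6·(k1+2k2+2k3+k4)
t=0.010: state=(1.232, 0.210)
t=0.020: state=(1.234, 0.170)
t=0.030: state=(1.236, 0.131)
continuing one RK4 step at a time; state shown every 50 steps (Δt=0.5):
t=0.500: state=(0.910, -1.392)
t=1.000: state=(0.047, -1.782)
t=1.500: state=(-0.616, -0.711)
t=2.000: state=(-0.632, 0.579)
t=2.500: state=(-0.166, 1.110)
t=3.000: state=(0.303, 0.631)
t=3.500: state=(0.405, -0.209)
t=4.000: state=(0.162, -0.661)
t=4.500: state=(-0.144, -0.467)
t=5.000: state=(-0.252, 0.045)
t=5.500: state=(-0.130, 0.383)
t=6.000: state=(0.063, 0.323)
t=6.500: state=(0.152, 0.021)
t=7.000: state=(0.096, -0.215)
t=7.500: state=(-0.022, -0.215)
t=8.000: state=(-0.090, -0.043)
t=8.500: state=(-0.067, 0.117)
t=9.000: state=(0.003, 0.140)
t=9.070: state=(0.013, 0.131)
largest grid value and its neighbours: theta(0.050)=1.23754, theta(0.060)=1.23787, theta(0.070)=1.23781
parabola through these three points peaks at t≈0.064 with theta≈1.23789

max theta = 1.238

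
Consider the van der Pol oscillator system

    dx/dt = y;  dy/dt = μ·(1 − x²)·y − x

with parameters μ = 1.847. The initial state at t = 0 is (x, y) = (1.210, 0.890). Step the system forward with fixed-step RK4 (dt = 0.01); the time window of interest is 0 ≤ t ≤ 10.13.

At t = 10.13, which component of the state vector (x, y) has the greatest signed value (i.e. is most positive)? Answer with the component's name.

t=0.000: state=(1.210, 0.890)
step 1 (dt=0.01): k1=(0.890, -1.973), k2=(0.880, -1.986), k3=(0.880, -1.986), k4=(0.870, -1.999); state += dt/6·(k1+2k2+2k3+k4)
t=0.010: state=(1.219, 0.870)
t=0.020: state=(1.227, 0.850)
t=0.030: state=(1.236, 0.830)
continuing one RK4 step at a time; state shown every 50 steps (Δt=0.5):
t=0.500: state=(1.406, -0.041)
t=1.000: state=(1.257, -0.504)
t=1.500: state=(0.907, -0.937)
t=2.000: state=(0.209, -2.074)
t=2.500: state=(-1.307, -3.251)
t=3.000: state=(-2.005, -0.055)
t=3.500: state=(-1.893, 0.349)
t=4.000: state=(-1.695, 0.438)
t=4.500: state=(-1.450, 0.556)
t=5.000: state=(-1.119, 0.801)
t=5.500: state=(-0.580, 1.493)
t=6.000: state=(0.616, 3.471)
t=6.500: state=(1.944, 0.843)
t=7.000: state=(1.969, -0.287)
t=7.500: state=(1.792, -0.400)
t=8.000: state=(1.570, -0.493)
t=8.500: state=(1.286, -0.662)
t=9.000: state=(0.869, -1.074)
t=9.500: state=(0.063, -2.419)
t=10.000: state=(-1.541, -2.775)
t=10.130: state=(-1.825, -1.591)
compare at T: x=-1.825, y=-1.591

largest component: y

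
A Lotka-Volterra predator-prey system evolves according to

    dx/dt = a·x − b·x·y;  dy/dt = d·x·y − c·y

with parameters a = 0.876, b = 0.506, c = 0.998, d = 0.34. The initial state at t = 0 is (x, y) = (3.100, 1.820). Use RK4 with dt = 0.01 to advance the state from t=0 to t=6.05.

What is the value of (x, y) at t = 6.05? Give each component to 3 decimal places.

(x, y) = (3.153, 1.739)

t=0.000: state=(3.100, 1.820)
step 1 (dt=0.01): k1=(-0.139, 0.102), k2=(-0.140, 0.102), k3=(-0.140, 0.102), k4=(-0.141, 0.101); state += dt/6·(k1+2k2+2k3+k4)
t=0.010: state=(3.099, 1.821)
t=0.020: state=(3.097, 1.822)
t=0.030: state=(3.096, 1.823)
continuing one RK4 step at a time; state shown every 20 steps (Δt=0.2):
t=0.200: state=(3.069, 1.839)
t=0.400: state=(3.034, 1.853)
t=0.600: state=(2.995, 1.863)
t=0.800: state=(2.954, 1.868)
t=1.000: state=(2.913, 1.868)
t=1.200: state=(2.874, 1.863)
t=1.400: state=(2.837, 1.853)
t=1.600: state=(2.805, 1.838)
t=1.800: state=(2.777, 1.820)
t=2.000: state=(2.755, 1.799)
t=2.200: state=(2.739, 1.776)
t=2.400: state=(2.730, 1.752)
t=2.600: state=(2.727, 1.728)
t=2.800: state=(2.732, 1.704)
t=3.000: state=(2.743, 1.681)
t=3.200: state=(2.760, 1.660)
t=3.400: state=(2.782, 1.641)
t=3.600: state=(2.810, 1.626)
t=3.800: state=(2.842, 1.614)
t=4.000: state=(2.877, 1.605)
t=4.200: state=(2.915, 1.601)
t=4.400: state=(2.954, 1.601)
t=4.600: state=(2.992, 1.605)
t=4.800: state=(3.030, 1.613)
t=5.000: state=(3.064, 1.626)
t=5.200: state=(3.095, 1.642)
t=5.400: state=(3.120, 1.661)
t=5.600: state=(3.138, 1.683)
t=5.800: state=(3.150, 1.707)
t=6.000: state=(3.154, 1.733)
t=6.050: state=(3.153, 1.739)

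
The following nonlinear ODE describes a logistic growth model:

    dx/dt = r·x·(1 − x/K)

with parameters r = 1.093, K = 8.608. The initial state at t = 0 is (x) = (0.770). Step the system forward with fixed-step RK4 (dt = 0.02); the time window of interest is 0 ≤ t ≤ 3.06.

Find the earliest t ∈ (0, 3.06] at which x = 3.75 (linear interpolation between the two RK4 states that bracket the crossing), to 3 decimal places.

t = 1.886

t=0.000: state=(0.770)
step 1 (dt=0.02): k1=(0.766), k2=(0.773), k3=(0.773), k4=(0.780); state += dt/6·(k1+2k2+2k3+k4)
t=0.020: state=(0.785)
t=0.040: state=(0.801)
t=0.060: state=(0.817)
continuing one RK4 step at a time; state shown every 5 steps (Δt=0.1):
t=0.100: state=(0.850)
t=0.200: state=(0.938)
t=0.300: state=(1.033)
t=0.400: state=(1.136)
t=0.500: state=(1.249)
t=0.600: state=(1.370)
t=0.700: state=(1.501)
t=0.800: state=(1.641)
t=0.900: state=(1.791)
t=1.000: state=(1.951)
t=1.100: state=(2.121)
t=1.200: state=(2.300)
t=1.300: state=(2.489)
t=1.400: state=(2.687)
t=1.500: state=(2.893)
t=1.600: state=(3.106)
t=1.700: state=(3.327)
t=1.800: state=(3.552)
t=1.880: state=(3.736)
next step: t=1.900: state=(3.782) — x has crossed 3.75
linear interpolation between t=1.880 (3.73596) and t=1.900 (3.78225) → t≈1.886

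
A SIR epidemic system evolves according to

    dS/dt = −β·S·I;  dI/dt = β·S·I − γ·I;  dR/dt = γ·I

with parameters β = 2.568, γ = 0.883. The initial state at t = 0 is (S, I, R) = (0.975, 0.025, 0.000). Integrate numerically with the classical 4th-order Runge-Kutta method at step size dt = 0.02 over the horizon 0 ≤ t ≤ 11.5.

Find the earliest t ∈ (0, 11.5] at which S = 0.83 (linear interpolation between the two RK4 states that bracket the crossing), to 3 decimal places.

t = 1.032

t=0.000: state=(0.975, 0.025, 0.000)
step 1 (dt=0.02): k1=(-0.063, 0.041, 0.022), k2=(-0.064, 0.041, 0.022), k3=(-0.064, 0.041, 0.022), k4=(-0.065, 0.042, 0.023); state += dt/6·(k1+2k2+2k3+k4)
t=0.020: state=(0.974, 0.026, 0.000)
t=0.040: state=(0.972, 0.027, 0.001)
t=0.060: state=(0.971, 0.028, 0.001)
continuing one RK4 step at a time; state shown every 25 steps (Δt=0.5):
t=0.500: state=(0.928, 0.055, 0.017)
t=1.000: state=(0.838, 0.110, 0.052)
t=1.020: state=(0.833, 0.113, 0.054)
next step: t=1.040: state=(0.828, 0.116, 0.056) — S has crossed 0.83
linear interpolation between t=1.020 (0.83299) and t=1.040 (0.82812) → t≈1.032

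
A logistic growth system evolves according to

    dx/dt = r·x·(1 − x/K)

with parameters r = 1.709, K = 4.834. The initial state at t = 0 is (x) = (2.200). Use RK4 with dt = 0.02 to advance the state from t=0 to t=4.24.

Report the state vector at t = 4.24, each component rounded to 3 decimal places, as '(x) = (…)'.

t=0.000: state=(2.200)
step 1 (dt=0.02): k1=(2.049), k2=(2.052), k3=(2.052), k4=(2.054); state += dt/6·(k1+2k2+2k3+k4)
t=0.020: state=(2.241)
t=0.040: state=(2.282)
t=0.060: state=(2.323)
continuing one RK4 step at a time; state shown every 10 steps (Δt=0.2):
t=0.200: state=(2.612)
t=0.400: state=(3.013)
t=0.600: state=(3.382)
t=0.800: state=(3.704)
t=1.000: state=(3.973)
t=1.200: state=(4.189)
t=1.400: state=(4.357)
t=1.600: state=(4.485)
t=1.800: state=(4.581)
t=2.000: state=(4.651)
t=2.200: state=(4.703)
t=2.400: state=(4.740)
t=2.600: state=(4.767)
t=2.800: state=(4.786)
t=3.000: state=(4.800)
t=3.200: state=(4.810)
t=3.400: state=(4.817)
t=3.600: state=(4.822)
t=3.800: state=(4.825)
t=4.000: state=(4.828)
t=4.200: state=(4.830)
t=4.240: state=(4.830)

(x) = (4.830)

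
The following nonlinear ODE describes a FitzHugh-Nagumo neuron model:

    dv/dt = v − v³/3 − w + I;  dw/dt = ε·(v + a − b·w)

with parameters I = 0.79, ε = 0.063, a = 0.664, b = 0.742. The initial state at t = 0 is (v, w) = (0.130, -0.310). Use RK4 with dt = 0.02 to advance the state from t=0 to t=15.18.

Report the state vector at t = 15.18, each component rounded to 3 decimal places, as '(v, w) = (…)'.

(v, w) = (1.305, 1.427)

t=0.000: state=(0.130, -0.310)
step 1 (dt=0.02): k1=(1.229, 0.065), k2=(1.241, 0.065), k3=(1.241, 0.065), k4=(1.252, 0.066); state += dt/6·(k1+2k2+2k3+k4)
t=0.020: state=(0.155, -0.309)
t=0.040: state=(0.180, -0.307)
t=0.060: state=(0.206, -0.306)
continuing one RK4 step at a time; state shown every 25 steps (Δt=0.5):
t=0.500: state=(0.882, -0.267)
t=1.000: state=(1.649, -0.200)
t=1.500: state=(1.983, -0.117)
t=2.000: state=(2.044, -0.031)
t=2.500: state=(2.035, 0.054)
t=3.000: state=(2.012, 0.137)
t=3.500: state=(1.986, 0.217)
t=4.000: state=(1.960, 0.294)
t=4.500: state=(1.933, 0.368)
t=5.000: state=(1.907, 0.440)
t=5.500: state=(1.880, 0.510)
t=6.000: state=(1.853, 0.577)
t=6.500: state=(1.826, 0.641)
t=7.000: state=(1.799, 0.703)
t=7.500: state=(1.771, 0.763)
t=8.000: state=(1.744, 0.821)
t=8.500: state=(1.716, 0.877)
t=9.000: state=(1.688, 0.930)
t=9.500: state=(1.660, 0.981)
t=10.000: state=(1.632, 1.031)
t=10.500: state=(1.603, 1.078)
t=11.000: state=(1.574, 1.123)
t=11.500: state=(1.544, 1.166)
t=12.000: state=(1.514, 1.208)
t=12.500: state=(1.483, 1.247)
t=13.000: state=(1.452, 1.285)
t=13.500: state=(1.420, 1.320)
t=14.000: state=(1.387, 1.354)
t=14.500: state=(1.353, 1.386)
t=15.000: state=(1.318, 1.417)
t=15.180: state=(1.305, 1.427)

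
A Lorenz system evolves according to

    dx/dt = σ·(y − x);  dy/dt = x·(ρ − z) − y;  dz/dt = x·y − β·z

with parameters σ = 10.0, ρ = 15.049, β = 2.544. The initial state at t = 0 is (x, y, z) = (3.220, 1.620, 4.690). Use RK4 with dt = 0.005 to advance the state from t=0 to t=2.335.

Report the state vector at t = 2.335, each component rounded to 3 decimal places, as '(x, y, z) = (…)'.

(x, y, z) = (8.877, 9.998, 15.293)

t=0.000: state=(3.220, 1.620, 4.690)
step 1 (dt=0.005): k1=(-16.000, 31.736, -6.715), k2=(-14.807, 31.296, -6.485), k3=(-14.847, 31.326, -6.485), k4=(-13.691, 30.912, -6.260); state += dt/6·(k1+2k2+2k3+k4)
t=0.005: state=(3.146, 1.777, 4.658)
t=0.010: state=(3.083, 1.929, 4.627)
t=0.015: state=(3.030, 2.079, 4.599)
continuing one RK4 step at a time; state shown every 20 steps (Δt=0.1):
t=0.100: state=(3.270, 4.496, 4.473)
t=0.200: state=(5.294, 8.049, 5.840)
t=0.300: state=(8.492, 11.780, 10.796)
t=0.400: state=(10.576, 10.712, 18.668)
t=0.500: state=(8.407, 4.536, 21.092)
t=0.600: state=(4.522, 1.226, 17.819)
t=0.700: state=(2.205, 0.794, 14.069)
t=0.800: state=(1.418, 1.120, 11.048)
t=0.900: state=(1.429, 1.700, 8.737)
t=1.000: state=(1.930, 2.672, 7.093)
t=1.100: state=(2.973, 4.363, 6.256)
t=1.200: state=(4.800, 7.095, 6.824)
t=1.300: state=(7.468, 10.320, 10.139)
t=1.400: state=(9.701, 10.758, 16.382)
t=1.500: state=(8.891, 6.359, 20.096)
t=1.600: state=(5.741, 2.592, 18.334)
t=1.700: state=(3.293, 1.624, 14.969)
t=1.800: state=(2.294, 1.865, 12.005)
t=1.900: state=(2.266, 2.585, 9.740)
t=2.000: state=(2.890, 3.824, 8.271)
t=2.100: state=(4.167, 5.807, 7.910)
t=2.200: state=(6.158, 8.434, 9.426)
t=2.300: state=(8.357, 10.161, 13.516)
t=2.335: state=(8.877, 9.998, 15.293)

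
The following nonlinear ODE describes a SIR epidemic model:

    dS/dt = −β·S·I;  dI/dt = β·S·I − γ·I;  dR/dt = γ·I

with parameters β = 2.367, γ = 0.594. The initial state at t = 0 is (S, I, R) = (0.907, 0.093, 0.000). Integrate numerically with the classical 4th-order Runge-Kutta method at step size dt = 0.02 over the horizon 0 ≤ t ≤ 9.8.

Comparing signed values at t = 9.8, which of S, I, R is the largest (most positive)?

largest component: R

t=0.000: state=(0.907, 0.093, 0.000)
step 1 (dt=0.02): k1=(-0.200, 0.144, 0.055), k2=(-0.202, 0.146, 0.056), k3=(-0.202, 0.146, 0.056), k4=(-0.205, 0.148, 0.057); state += dt/6·(k1+2k2+2k3+k4)
t=0.020: state=(0.903, 0.096, 0.001)
t=0.040: state=(0.899, 0.099, 0.002)
t=0.060: state=(0.895, 0.102, 0.003)
continuing one RK4 step at a time; state shown every 25 steps (Δt=0.5):
t=0.500: state=(0.771, 0.188, 0.041)
t=1.000: state=(0.574, 0.311, 0.115)
t=1.500: state=(0.374, 0.404, 0.222)
t=2.000: state=(0.227, 0.425, 0.347)
t=2.500: state=(0.140, 0.391, 0.469)
t=3.000: state=(0.091, 0.332, 0.577)
t=3.500: state=(0.064, 0.270, 0.666)
t=4.000: state=(0.048, 0.214, 0.738)
t=4.500: state=(0.038, 0.167, 0.794)
t=5.000: state=(0.032, 0.130, 0.838)
t=5.500: state=(0.028, 0.100, 0.872)
t=6.000: state=(0.025, 0.077, 0.898)
t=6.500: state=(0.023, 0.059, 0.918)
t=7.000: state=(0.022, 0.045, 0.933)
t=7.500: state=(0.021, 0.034, 0.945)
t=8.000: state=(0.020, 0.026, 0.954)
t=8.500: state=(0.020, 0.020, 0.961)
t=9.000: state=(0.019, 0.015, 0.966)
t=9.500: state=(0.019, 0.011, 0.970)
t=9.800: state=(0.019, 0.010, 0.971)
compare at T: S=0.019, I=0.010, R=0.971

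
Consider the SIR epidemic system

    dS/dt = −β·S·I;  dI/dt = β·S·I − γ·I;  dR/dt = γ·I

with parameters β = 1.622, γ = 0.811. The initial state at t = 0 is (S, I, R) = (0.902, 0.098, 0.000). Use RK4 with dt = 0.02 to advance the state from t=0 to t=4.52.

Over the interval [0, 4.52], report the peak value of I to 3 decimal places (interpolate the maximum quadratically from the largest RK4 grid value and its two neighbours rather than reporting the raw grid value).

t=0.000: state=(0.902, 0.098, 0.000)
step 1 (dt=0.02): k1=(-0.143, 0.064, 0.079), k2=(-0.144, 0.064, 0.080), k3=(-0.144, 0.064, 0.080), k4=(-0.145, 0.064, 0.081); state += dt/6·(k1+2k2+2k3+k4)
t=0.020: state=(0.899, 0.099, 0.002)
t=0.040: state=(0.896, 0.101, 0.003)
t=0.060: state=(0.893, 0.102, 0.005)
continuing one RK4 step at a time; state shown every 10 steps (Δt=0.2):
t=0.200: state=(0.872, 0.111, 0.017)
t=0.400: state=(0.839, 0.125, 0.036)
t=0.600: state=(0.804, 0.138, 0.057)
t=0.800: state=(0.767, 0.152, 0.081)
t=1.000: state=(0.729, 0.165, 0.107)
t=1.200: state=(0.690, 0.176, 0.134)
t=1.400: state=(0.650, 0.186, 0.164)
t=1.600: state=(0.611, 0.194, 0.195)
t=1.800: state=(0.573, 0.200, 0.227)
t=2.000: state=(0.537, 0.204, 0.259)
t=2.200: state=(0.502, 0.205, 0.293)
t=2.400: state=(0.470, 0.204, 0.326)
t=2.600: state=(0.440, 0.201, 0.359)
t=2.800: state=(0.413, 0.196, 0.391)
t=3.000: state=(0.388, 0.190, 0.422)
t=3.200: state=(0.365, 0.183, 0.452)
t=3.400: state=(0.344, 0.174, 0.481)
t=3.600: state=(0.326, 0.165, 0.509)
t=3.800: state=(0.309, 0.156, 0.535)
t=4.000: state=(0.295, 0.146, 0.559)
t=4.200: state=(0.281, 0.136, 0.582)
t=4.400: state=(0.270, 0.127, 0.604)
t=4.520: state=(0.263, 0.121, 0.616)
largest grid value and its neighbours: I(2.200)=0.20499, I(2.220)=0.20500, I(2.240)=0.20498
parabola through these three points peaks at t≈2.215 with I≈0.20500

max I = 0.205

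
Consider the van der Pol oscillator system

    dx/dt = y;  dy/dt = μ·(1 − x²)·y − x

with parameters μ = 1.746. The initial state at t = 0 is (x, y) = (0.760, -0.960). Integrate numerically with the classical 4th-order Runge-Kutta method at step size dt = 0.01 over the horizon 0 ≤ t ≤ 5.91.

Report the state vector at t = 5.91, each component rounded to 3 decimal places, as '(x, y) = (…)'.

(x, y) = (1.747, -0.437)

t=0.000: state=(0.760, -0.960)
step 1 (dt=0.01): k1=(-0.960, -1.468), k2=(-0.967, -1.481), k3=(-0.967, -1.481), k4=(-0.975, -1.494); state += dt/6·(k1+2k2+2k3+k4)
t=0.010: state=(0.750, -0.975)
t=0.020: state=(0.741, -0.990)
t=0.030: state=(0.731, -1.005)
continuing one RK4 step at a time; state shown every 20 steps (Δt=0.2):
t=0.200: state=(0.535, -1.318)
t=0.400: state=(0.221, -1.861)
t=0.600: state=(-0.225, -2.628)
t=0.800: state=(-0.824, -3.252)
t=1.000: state=(-1.443, -2.681)
t=1.200: state=(-1.831, -1.200)
t=1.400: state=(-1.962, -0.227)
t=1.600: state=(-1.961, 0.165)
t=1.800: state=(-1.911, 0.313)
t=2.000: state=(-1.841, 0.380)
t=2.200: state=(-1.761, 0.425)
t=2.400: state=(-1.672, 0.466)
t=2.600: state=(-1.574, 0.512)
t=2.800: state=(-1.466, 0.569)
t=3.000: state=(-1.345, 0.644)
t=3.200: state=(-1.207, 0.747)
t=3.400: state=(-1.043, 0.896)
t=3.600: state=(-0.843, 1.123)
t=3.800: state=(-0.585, 1.485)
t=4.000: state=(-0.234, 2.073)
t=4.200: state=(0.262, 2.922)
t=4.400: state=(0.920, 3.511)
t=4.600: state=(1.562, 2.617)
t=4.800: state=(1.917, 0.999)
t=5.000: state=(2.015, 0.113)
t=5.200: state=(2.000, -0.209)
t=5.400: state=(1.945, -0.325)
t=5.600: state=(1.874, -0.379)
t=5.800: state=(1.794, -0.417)
t=5.910: state=(1.747, -0.437)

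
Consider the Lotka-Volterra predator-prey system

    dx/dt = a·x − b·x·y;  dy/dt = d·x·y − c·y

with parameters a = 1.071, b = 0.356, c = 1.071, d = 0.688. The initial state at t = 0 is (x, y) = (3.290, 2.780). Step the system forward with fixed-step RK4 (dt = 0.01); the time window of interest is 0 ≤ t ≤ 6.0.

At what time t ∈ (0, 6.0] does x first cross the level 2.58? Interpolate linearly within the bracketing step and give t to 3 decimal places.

t=0.000: state=(3.290, 2.780)
step 1 (dt=0.01): k1=(0.268, 3.315), k2=(0.248, 3.338), k3=(0.248, 3.337), k4=(0.229, 3.360); state += dt/6·(k1+2k2+2k3+k4)
t=0.010: state=(3.292, 2.813)
t=0.020: state=(3.295, 2.847)
t=0.030: state=(3.296, 2.881)
continuing one RK4 step at a time; state shown every 20 steps (Δt=0.2):
t=0.200: state=(3.259, 3.528)
t=0.400: state=(3.046, 4.404)
t=0.600: state=(2.672, 5.276)
t=0.640: state=(2.584, 5.434)
next step: t=0.650: state=(2.562, 5.472) — x has crossed 2.58
linear interpolation between t=0.640 (2.58407) and t=0.650 (2.56167) → t≈0.642

t = 0.642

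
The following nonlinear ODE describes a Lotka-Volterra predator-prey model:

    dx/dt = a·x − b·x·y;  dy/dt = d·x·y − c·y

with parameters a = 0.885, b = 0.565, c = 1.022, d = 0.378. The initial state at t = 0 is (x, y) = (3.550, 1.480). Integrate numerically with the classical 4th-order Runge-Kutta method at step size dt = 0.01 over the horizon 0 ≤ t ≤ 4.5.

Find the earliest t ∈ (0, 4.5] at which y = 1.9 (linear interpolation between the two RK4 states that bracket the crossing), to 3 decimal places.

t = 0.822

t=0.000: state=(3.550, 1.480)
step 1 (dt=0.01): k1=(0.173, 0.473), k2=(0.169, 0.475), k3=(0.169, 0.475), k4=(0.164, 0.476); state += dt/6·(k1+2k2+2k3+k4)
t=0.010: state=(3.552, 1.485)
t=0.020: state=(3.553, 1.490)
t=0.030: state=(3.555, 1.494)
continuing one RK4 step at a time; state shown every 20 steps (Δt=0.2):
t=0.200: state=(3.565, 1.579)
t=0.400: state=(3.539, 1.684)
t=0.600: state=(3.471, 1.790)
t=0.800: state=(3.366, 1.890)
t=0.820: state=(3.353, 1.899)
next step: t=0.830: state=(3.347, 1.904) — y has crossed 1.9
linear interpolation between t=0.820 (1.89896) and t=0.830 (1.90360) → t≈0.822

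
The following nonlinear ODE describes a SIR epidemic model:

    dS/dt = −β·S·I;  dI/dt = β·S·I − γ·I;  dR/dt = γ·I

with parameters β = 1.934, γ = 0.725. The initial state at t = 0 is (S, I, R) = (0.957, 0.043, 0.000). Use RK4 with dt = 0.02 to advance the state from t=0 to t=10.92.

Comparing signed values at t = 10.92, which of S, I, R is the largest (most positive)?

t=0.000: state=(0.957, 0.043, 0.000)
step 1 (dt=0.02): k1=(-0.080, 0.048, 0.031), k2=(-0.080, 0.049, 0.032), k3=(-0.080, 0.049, 0.032), k4=(-0.081, 0.049, 0.032); state += dt/6·(k1+2k2+2k3+k4)
t=0.020: state=(0.955, 0.044, 0.001)
t=0.040: state=(0.954, 0.045, 0.001)
t=0.060: state=(0.952, 0.046, 0.002)
continuing one RK4 step at a time; state shown every 25 steps (Δt=0.5):
t=0.500: state=(0.905, 0.074, 0.021)
t=1.000: state=(0.826, 0.119, 0.055)
t=1.500: state=(0.717, 0.175, 0.108)
t=2.000: state=(0.589, 0.229, 0.182)
t=2.500: state=(0.463, 0.265, 0.272)
t=3.000: state=(0.356, 0.273, 0.370)
t=3.500: state=(0.275, 0.258, 0.467)
t=4.000: state=(0.218, 0.227, 0.555)
t=4.500: state=(0.178, 0.191, 0.631)
t=5.000: state=(0.150, 0.156, 0.694)
t=5.500: state=(0.131, 0.124, 0.745)
t=6.000: state=(0.118, 0.097, 0.785)
t=6.500: state=(0.109, 0.076, 0.816)
t=7.000: state=(0.102, 0.058, 0.840)
t=7.500: state=(0.097, 0.045, 0.858)
t=8.000: state=(0.093, 0.034, 0.873)
t=8.500: state=(0.091, 0.026, 0.883)
t=9.000: state=(0.089, 0.020, 0.892)
t=9.500: state=(0.087, 0.015, 0.898)
t=10.000: state=(0.086, 0.011, 0.903)
t=10.500: state=(0.085, 0.009, 0.906)
t=10.920: state=(0.085, 0.007, 0.908)
compare at T: S=0.085, I=0.007, R=0.908

largest component: R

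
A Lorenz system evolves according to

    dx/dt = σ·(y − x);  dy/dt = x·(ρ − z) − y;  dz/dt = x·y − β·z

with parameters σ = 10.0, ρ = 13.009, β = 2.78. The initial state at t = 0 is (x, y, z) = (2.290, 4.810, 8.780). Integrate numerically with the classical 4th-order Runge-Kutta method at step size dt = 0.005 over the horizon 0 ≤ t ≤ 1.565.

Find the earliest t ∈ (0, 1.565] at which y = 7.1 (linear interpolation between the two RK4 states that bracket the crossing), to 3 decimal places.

t = 0.181

t=0.000: state=(2.290, 4.810, 8.780)
step 1 (dt=0.005): k1=(25.200, 4.874, -13.393), k2=(24.692, 5.207, -12.969), k3=(24.713, 5.199, -12.976), k4=(24.224, 5.528, -12.556); state += dt/6·(k1+2k2+2k3+k4)
t=0.005: state=(2.414, 4.836, 8.715)
t=0.010: state=(2.532, 4.865, 8.654)
t=0.015: state=(2.647, 4.898, 8.598)
continuing one RK4 step at a time; state shown every 20 steps (Δt=0.1):
t=0.100: state=(4.212, 5.836, 8.211)
t=0.180: state=(5.491, 7.086, 8.848)
next step: t=0.185: state=(5.570, 7.164, 8.921) — y has crossed 7.1
linear interpolation between t=0.180 (7.08556) and t=0.185 (7.16399) → t≈0.181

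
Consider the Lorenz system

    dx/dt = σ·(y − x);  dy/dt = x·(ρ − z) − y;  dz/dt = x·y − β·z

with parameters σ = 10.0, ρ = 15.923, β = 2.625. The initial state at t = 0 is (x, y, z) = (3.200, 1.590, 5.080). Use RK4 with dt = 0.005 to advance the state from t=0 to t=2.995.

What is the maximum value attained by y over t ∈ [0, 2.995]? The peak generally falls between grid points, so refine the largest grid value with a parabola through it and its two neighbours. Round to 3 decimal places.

max y = 13.005

t=0.000: state=(3.200, 1.590, 5.080)
step 1 (dt=0.005): k1=(-16.100, 33.108, -8.247), k2=(-14.870, 32.654, -7.995), k3=(-14.912, 32.686, -7.995), k4=(-13.720, 32.261, -7.750); state += dt/6·(k1+2k2+2k3+k4)
t=0.005: state=(3.126, 1.753, 5.040)
t=0.010: state=(3.063, 1.913, 5.002)
t=0.015: state=(3.010, 2.069, 4.967)
continuing one RK4 step at a time; state shown every 20 steps (Δt=0.1):
t=0.100: state=(3.297, 4.621, 4.752)
t=0.200: state=(5.489, 8.492, 6.188)
t=0.300: state=(8.991, 12.574, 11.754)
t=0.400: state=(11.100, 10.878, 20.411)
t=0.500: state=(8.360, 3.936, 22.195)
t=0.600: state=(4.192, 0.862, 18.202)
t=0.700: state=(1.952, 0.666, 14.167)
t=0.800: state=(1.281, 1.083, 11.009)
t=0.900: state=(1.381, 1.739, 8.626)
t=1.000: state=(1.987, 2.866, 6.970)
t=1.100: state=(3.227, 4.889, 6.244)
t=1.200: state=(5.427, 8.190, 7.306)
t=1.300: state=(8.545, 11.687, 11.964)
t=1.400: state=(10.505, 10.608, 19.315)
t=1.500: state=(8.457, 4.823, 21.491)
t=1.600: state=(4.806, 1.704, 18.248)
t=1.700: state=(2.641, 1.356, 14.474)
t=1.800: state=(1.990, 1.857, 11.437)
t=1.900: state=(2.224, 2.794, 9.214)
t=2.000: state=(3.131, 4.401, 7.925)
t=2.100: state=(4.834, 6.994, 8.094)
t=2.200: state=(7.371, 10.123, 10.934)
t=2.300: state=(9.618, 10.843, 16.724)
t=2.400: state=(9.097, 6.893, 20.548)
t=2.500: state=(6.175, 3.139, 19.042)
t=2.600: state=(3.772, 2.117, 15.690)
t=2.700: state=(2.806, 2.442, 12.683)
t=2.800: state=(2.893, 3.386, 10.462)
t=2.900: state=(3.756, 4.993, 9.258)
t=2.995: state=(5.280, 7.239, 9.546)
largest grid value and its neighbours: y(0.330)=13.00200, y(0.335)=13.00246, y(0.340)=12.98022
parabola through these three points peaks at t≈0.333 with y≈13.00507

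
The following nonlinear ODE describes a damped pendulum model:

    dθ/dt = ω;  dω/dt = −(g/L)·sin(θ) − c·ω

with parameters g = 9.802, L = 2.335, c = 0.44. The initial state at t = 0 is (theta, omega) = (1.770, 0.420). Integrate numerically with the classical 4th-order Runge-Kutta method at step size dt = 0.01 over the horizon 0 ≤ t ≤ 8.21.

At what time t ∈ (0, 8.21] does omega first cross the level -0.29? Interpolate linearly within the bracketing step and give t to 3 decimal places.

t=0.000: state=(1.770, 0.420)
step 1 (dt=0.01): k1=(0.420, -4.300), k2=(0.399, -4.288), k3=(0.399, -4.289), k4=(0.377, -4.277); state += dt/6·(k1+2k2+2k3+k4)
t=0.010: state=(1.774, 0.377)
t=0.020: state=(1.778, 0.334)
t=0.030: state=(1.781, 0.292)
t=0.170: state=(1.781, -0.282)
next step: t=0.180: state=(1.778, -0.322) — omega has crossed -0.29
linear interpolation between t=0.170 (-0.28207) and t=0.180 (-0.32181) → t≈0.172

t = 0.172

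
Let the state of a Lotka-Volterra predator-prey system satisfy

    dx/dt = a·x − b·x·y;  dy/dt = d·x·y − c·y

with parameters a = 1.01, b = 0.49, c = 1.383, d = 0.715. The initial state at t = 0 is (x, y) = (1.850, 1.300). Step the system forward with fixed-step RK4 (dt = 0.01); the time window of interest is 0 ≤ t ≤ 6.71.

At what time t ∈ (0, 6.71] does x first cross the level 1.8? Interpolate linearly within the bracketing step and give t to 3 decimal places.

t=0.000: state=(1.850, 1.300)
step 1 (dt=0.01): k1=(0.690, -0.078), k2=(0.692, -0.075), k3=(0.692, -0.075), k4=(0.693, -0.072); state += dt/6·(k1+2k2+2k3+k4)
t=0.010: state=(1.857, 1.299)
t=0.020: state=(1.864, 1.299)
t=0.030: state=(1.871, 1.298)
continuing one RK4 step at a time; state shown every 25 steps (Δt=0.25):
t=0.250: state=(2.032, 1.301)
t=0.500: state=(2.225, 1.347)
t=0.750: state=(2.415, 1.443)
t=1.000: state=(2.582, 1.597)
t=1.250: state=(2.699, 1.814)
t=1.500: state=(2.737, 2.090)
t=1.750: state=(2.676, 2.402)
t=2.000: state=(2.518, 2.708)
t=2.250: state=(2.290, 2.947)
t=2.500: state=(2.036, 3.071)
t=2.740: state=(1.807, 3.063)
next step: t=2.750: state=(1.798, 3.060) — x has crossed 1.8
linear interpolation between t=2.740 (1.80698) and t=2.750 (1.79815) → t≈2.748

t = 2.748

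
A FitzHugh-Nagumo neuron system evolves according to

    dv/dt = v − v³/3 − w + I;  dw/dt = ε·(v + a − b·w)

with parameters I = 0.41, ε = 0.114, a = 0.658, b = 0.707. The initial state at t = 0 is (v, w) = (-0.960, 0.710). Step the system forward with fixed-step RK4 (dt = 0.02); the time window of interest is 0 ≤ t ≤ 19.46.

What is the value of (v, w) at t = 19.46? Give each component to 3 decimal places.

t=0.000: state=(-0.960, 0.710)
step 1 (dt=0.02): k1=(-0.965, -0.092), k2=(-0.965, -0.093), k3=(-0.965, -0.093), k4=(-0.964, -0.094); state += dt/6·(k1+2k2+2k3+k4)
t=0.020: state=(-0.979, 0.708)
t=0.040: state=(-0.999, 0.706)
t=0.060: state=(-1.018, 0.704)
continuing one RK4 step at a time; state shown every 50 steps (Δt=1):
t=1.000: state=(-1.656, 0.577)
t=2.000: state=(-1.747, 0.415)
t=3.000: state=(-1.693, 0.266)
t=4.000: state=(-1.621, 0.136)
t=5.000: state=(-1.548, 0.024)
t=6.000: state=(-1.474, -0.071)
t=7.000: state=(-1.399, -0.151)
t=8.000: state=(-1.324, -0.216)
t=9.000: state=(-1.247, -0.268)
t=10.000: state=(-1.168, -0.308)
t=11.000: state=(-1.085, -0.335)
t=12.000: state=(-0.995, -0.351)
t=13.000: state=(-0.894, -0.355)
t=14.000: state=(-0.772, -0.347)
t=15.000: state=(-0.606, -0.324)
t=16.000: state=(-0.335, -0.280)
t=17.000: state=(0.227, -0.196)
t=18.000: state=(1.287, -0.027)
t=19.000: state=(1.780, 0.224)
t=19.460: state=(1.785, 0.342)

(v, w) = (1.785, 0.342)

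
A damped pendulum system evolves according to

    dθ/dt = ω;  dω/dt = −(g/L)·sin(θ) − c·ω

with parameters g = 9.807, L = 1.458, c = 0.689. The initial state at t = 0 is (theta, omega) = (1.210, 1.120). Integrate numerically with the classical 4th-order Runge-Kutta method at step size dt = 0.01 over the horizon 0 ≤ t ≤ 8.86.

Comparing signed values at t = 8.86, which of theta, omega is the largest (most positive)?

largest component: omega

t=0.000: state=(1.210, 1.120)
step 1 (dt=0.01): k1=(1.120, -7.065), k2=(1.085, -7.054), k3=(1.085, -7.053), k4=(1.049, -7.042); state += dt/6·(k1+2k2+2k3+k4)
t=0.010: state=(1.221, 1.049)
t=0.020: state=(1.231, 0.979)
t=0.030: state=(1.240, 0.909)
continuing one RK4 step at a time; state shown every 50 steps (Δt=0.5):
t=0.500: state=(0.970, -1.854)
t=1.000: state=(-0.215, -2.253)
t=1.500: state=(-0.803, 0.044)
t=2.000: state=(-0.301, 1.630)
t=2.500: state=(0.408, 0.854)
t=3.000: state=(0.421, -0.713)
t=3.500: state=(-0.075, -0.979)
t=4.000: state=(-0.335, 0.025)
t=4.500: state=(-0.111, 0.707)
t=5.000: state=(0.184, 0.326)
t=5.500: state=(0.167, -0.344)
t=6.000: state=(-0.050, -0.397)
t=6.500: state=(-0.142, 0.054)
t=7.000: state=(-0.032, 0.307)
t=7.500: state=(0.085, 0.108)
t=8.000: state=(0.063, -0.166)
t=8.500: state=(-0.030, -0.155)
t=8.860: state=(-0.062, -0.012)
compare at T: theta=-0.062, omega=-0.012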